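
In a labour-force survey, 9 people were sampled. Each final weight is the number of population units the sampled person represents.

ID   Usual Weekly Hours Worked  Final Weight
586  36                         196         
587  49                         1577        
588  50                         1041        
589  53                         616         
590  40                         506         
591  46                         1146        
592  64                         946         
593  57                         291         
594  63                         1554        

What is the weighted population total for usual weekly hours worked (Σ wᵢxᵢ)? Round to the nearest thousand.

Weighted total = 36×196 + 49×1577 + 50×1041 + 53×616 + 40×506 + 46×1146 + 64×946 + 57×291 + 63×1554
  = 7056 + 77273 + 52050 + 32648 + 20240 + 52716 + 60544 + 16587 + 97902 = 417016

417000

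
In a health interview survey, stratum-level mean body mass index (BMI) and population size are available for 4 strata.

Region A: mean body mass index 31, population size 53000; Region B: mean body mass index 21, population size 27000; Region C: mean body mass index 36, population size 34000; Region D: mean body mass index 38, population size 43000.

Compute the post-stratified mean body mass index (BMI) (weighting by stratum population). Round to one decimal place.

32.3

Σ Nₕ·x̄ₕ = 5068000
Σ Nₕ = 53000 + 27000 + 34000 + 43000 = 157000
Overall mean = 5068000 / 157000 = 32.280255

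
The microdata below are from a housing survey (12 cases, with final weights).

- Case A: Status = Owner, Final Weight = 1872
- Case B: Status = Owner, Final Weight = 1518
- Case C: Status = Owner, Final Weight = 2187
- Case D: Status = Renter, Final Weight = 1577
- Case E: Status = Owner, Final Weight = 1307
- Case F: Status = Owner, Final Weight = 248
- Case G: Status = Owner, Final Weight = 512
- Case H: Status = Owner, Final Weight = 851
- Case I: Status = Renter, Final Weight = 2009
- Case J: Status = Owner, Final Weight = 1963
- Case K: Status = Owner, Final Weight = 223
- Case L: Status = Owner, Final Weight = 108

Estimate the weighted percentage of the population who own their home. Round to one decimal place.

75.1

Sum of weights for 'Owner' = 1872 + 1518 + 2187 + 1307 + 248 + 512 + 851 + 1963 + 223 + 108 = 10789
Total weight = 1872 + 1518 + 2187 + 1577 + 1307 + 248 + 512 + 851 + 2009 + 1963 + 223 + 108 = 14375
Weighted proportion = 10789 / 14375 = 0.75053913 → 75.053913%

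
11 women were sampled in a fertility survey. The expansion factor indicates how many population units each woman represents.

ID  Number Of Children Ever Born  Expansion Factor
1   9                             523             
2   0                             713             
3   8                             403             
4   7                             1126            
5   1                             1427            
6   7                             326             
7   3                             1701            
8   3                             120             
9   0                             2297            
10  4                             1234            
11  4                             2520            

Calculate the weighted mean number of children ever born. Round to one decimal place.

3.2

Weighted sum = 9×523 + 0×713 + 8×403 + 7×1126 + 1×1427 + 7×326 + 3×1701 + 3×120 + 0×2297 + 4×1234 + 4×2520
  = 40001
Sum of weights = 523 + 713 + 403 + 1126 + 1427 + 326 + 1701 + 120 + 2297 + 1234 + 2520 = 12390
Weighted mean = 40001 / 12390 = 3.2284907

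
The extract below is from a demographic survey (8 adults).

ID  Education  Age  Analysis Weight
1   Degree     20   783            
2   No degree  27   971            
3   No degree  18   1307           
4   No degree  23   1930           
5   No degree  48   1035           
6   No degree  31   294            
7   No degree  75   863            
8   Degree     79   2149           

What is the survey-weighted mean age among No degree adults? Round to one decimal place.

34.0

No degree rows: 2, 3, 4, 5, 6, 7
Weighted sum = 27×971 + 18×1307 + 23×1930 + 48×1035 + 31×294 + 75×863
  = 26217 + 23526 + 44390 + 49680 + 9114 + 64725 = 217652
Sum of weights = 6400
Weighted mean = 217652 / 6400 = 34.008125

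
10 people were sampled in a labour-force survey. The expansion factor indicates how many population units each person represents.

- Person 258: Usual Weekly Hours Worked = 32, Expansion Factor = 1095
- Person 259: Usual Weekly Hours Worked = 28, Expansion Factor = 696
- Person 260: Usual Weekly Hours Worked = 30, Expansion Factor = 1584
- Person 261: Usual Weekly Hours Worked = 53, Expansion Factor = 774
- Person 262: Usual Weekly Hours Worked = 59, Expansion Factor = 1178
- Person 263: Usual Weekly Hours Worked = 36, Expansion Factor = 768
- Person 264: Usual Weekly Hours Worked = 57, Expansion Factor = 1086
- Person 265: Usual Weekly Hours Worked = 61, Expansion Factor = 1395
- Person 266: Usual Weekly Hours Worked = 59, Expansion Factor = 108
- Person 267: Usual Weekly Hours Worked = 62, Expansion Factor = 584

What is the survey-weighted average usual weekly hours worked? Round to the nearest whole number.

46

Weighted sum = 429797
Sum of weights = 1095 + 696 + 1584 + 774 + 1178 + 768 + 1086 + 1395 + 108 + 584 = 9268
Weighted mean = 429797 / 9268 = 46.374299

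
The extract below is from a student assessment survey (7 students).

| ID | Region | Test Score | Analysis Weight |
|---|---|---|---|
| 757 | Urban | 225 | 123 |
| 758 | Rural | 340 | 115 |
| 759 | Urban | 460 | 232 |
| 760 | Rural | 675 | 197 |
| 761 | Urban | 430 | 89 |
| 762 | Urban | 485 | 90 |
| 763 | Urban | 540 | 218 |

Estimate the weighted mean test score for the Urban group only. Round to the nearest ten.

Urban rows: 757, 759, 761, 762, 763
Weighted sum = 334035
Sum of weights = 752
Weighted mean = 334035 / 752 = 444.19548

440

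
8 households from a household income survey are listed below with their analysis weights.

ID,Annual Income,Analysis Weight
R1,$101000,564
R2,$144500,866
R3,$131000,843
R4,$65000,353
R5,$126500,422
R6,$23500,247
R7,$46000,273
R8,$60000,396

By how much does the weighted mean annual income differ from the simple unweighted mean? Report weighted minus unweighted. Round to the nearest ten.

Unweighted sum = 101000 + 144500 + 131000 + 65000 + 126500 + 23500 + 46000 + 60000 = 697500
Unweighted mean = 697500 / 8 = 87187.5
Weighted sum = 101000×564 + 144500×866 + 131000×843 + 65000×353 + 126500×422 + 23500×247 + 46000×273 + 60000×396
  = 410984500
Sum of weights = 564 + 866 + 843 + 353 + 422 + 247 + 273 + 396 = 3964
Weighted mean = 410984500 / 3964 = 103679.24
Difference (weighted minus unweighted) = 16491.738

16490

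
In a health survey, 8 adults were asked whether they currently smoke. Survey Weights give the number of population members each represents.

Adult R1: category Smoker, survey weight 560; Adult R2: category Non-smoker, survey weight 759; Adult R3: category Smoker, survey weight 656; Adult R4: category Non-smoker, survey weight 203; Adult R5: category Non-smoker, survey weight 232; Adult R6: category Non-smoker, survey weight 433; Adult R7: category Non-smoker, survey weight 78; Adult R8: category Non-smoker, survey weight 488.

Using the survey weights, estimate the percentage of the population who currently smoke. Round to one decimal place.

Sum of weights for 'Smoker' = 560 + 656 = 1216
Total weight = 560 + 759 + 656 + 203 + 232 + 433 + 78 + 488 = 3409
Weighted proportion = 1216 / 3409 = 0.35670285 → 35.670285%

35.7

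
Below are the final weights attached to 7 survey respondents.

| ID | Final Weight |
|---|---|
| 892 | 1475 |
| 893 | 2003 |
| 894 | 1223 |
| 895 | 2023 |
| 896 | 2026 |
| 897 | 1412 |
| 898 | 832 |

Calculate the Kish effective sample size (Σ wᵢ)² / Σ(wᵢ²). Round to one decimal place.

6.5

Σ wᵢ = 1475 + 2003 + 1223 + 2023 + 2026 + 1412 + 832 = 10994
Σ wᵢ² = 2175625 + 4012009 + 1495729 + 4092529 + 4104676 + 1993744 + 692224 = 18566536
n_eff = 10994² / 18566536 = 120868036 / 18566536 = 6.5099939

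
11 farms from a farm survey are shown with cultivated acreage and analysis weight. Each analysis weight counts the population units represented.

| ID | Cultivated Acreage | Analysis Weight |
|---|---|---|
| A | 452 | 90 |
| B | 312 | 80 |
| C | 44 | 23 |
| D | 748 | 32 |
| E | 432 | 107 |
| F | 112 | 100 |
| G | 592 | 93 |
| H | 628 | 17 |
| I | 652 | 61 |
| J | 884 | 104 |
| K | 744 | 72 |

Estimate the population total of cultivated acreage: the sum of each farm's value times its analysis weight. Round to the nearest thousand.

Weighted total = 452×90 + 312×80 + 44×23 + 748×32 + 432×107 + 112×100 + 592×93 + 628×17 + 652×61 + 884×104 + 744×72
  = 40680 + 24960 + 1012 + 23936 + 46224 + 11200 + 55056 + 10676 + 39772 + 91936 + 53568 = 399020

399000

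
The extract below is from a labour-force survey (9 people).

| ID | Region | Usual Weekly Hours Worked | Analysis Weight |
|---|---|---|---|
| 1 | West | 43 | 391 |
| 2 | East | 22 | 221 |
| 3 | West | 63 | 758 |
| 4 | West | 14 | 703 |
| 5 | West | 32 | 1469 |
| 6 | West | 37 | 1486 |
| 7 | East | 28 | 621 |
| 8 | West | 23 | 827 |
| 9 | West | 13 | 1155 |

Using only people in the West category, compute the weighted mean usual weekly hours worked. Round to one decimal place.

West rows: 1, 3, 4, 5, 6, 8, 9
Weighted sum = 43×391 + 63×758 + 14×703 + 32×1469 + 37×1486 + 23×827 + 13×1155
  = 16813 + 47754 + 9842 + 47008 + 54982 + 19021 + 15015 = 210435
Sum of weights = 391 + 758 + 703 + 1469 + 1486 + 827 + 1155 = 6789
Weighted mean = 210435 / 6789 = 30.996465

31.0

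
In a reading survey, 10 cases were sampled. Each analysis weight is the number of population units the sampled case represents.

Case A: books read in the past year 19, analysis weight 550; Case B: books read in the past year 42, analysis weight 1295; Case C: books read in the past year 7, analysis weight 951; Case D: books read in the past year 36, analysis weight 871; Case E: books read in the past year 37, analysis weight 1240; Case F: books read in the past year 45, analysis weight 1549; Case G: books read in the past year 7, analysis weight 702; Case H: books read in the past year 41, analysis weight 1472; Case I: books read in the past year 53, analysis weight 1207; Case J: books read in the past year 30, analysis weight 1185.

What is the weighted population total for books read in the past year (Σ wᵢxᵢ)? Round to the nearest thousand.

383000

Weighted total = 19×550 + 42×1295 + 7×951 + 36×871 + 37×1240 + 45×1549 + 7×702 + 41×1472 + 53×1207 + 30×1185
  = 10450 + 54390 + 6657 + 31356 + 45880 + 69705 + 4914 + 60352 + 63971 + 35550 = 383225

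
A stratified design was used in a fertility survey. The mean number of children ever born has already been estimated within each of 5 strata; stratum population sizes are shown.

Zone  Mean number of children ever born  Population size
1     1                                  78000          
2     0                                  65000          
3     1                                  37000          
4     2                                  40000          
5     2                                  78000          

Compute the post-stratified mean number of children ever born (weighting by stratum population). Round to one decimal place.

1.2

Σ Nₕ·x̄ₕ = 1×78000 + 0×65000 + 1×37000 + 2×40000 + 2×78000
  = 78000 + 0 + 37000 + 80000 + 156000 = 351000
Σ Nₕ = 78000 + 65000 + 37000 + 40000 + 78000 = 298000
Overall mean = 351000 / 298000 = 1.1778523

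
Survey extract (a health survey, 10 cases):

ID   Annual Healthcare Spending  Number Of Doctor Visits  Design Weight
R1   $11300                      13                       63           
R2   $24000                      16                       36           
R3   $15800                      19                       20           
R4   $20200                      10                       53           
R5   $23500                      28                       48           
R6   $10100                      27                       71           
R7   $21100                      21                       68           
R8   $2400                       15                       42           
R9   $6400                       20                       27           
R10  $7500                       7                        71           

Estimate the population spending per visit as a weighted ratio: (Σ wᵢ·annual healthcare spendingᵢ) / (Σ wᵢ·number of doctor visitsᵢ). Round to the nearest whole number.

814

Σ wᵢ·y = 11300×63 + 24000×36 + 15800×20 + 20200×53 + 23500×48 + 10100×71 + 21100×68 + 2400×42 + 6400×27 + 7500×71
  = 711900 + 864000 + 316000 + 1070600 + 1128000 + 717100 + 1434800 + 100800 + 172800 + 532500 = 7048500
Σ wᵢ·x = 13×63 + 16×36 + 19×20 + 10×53 + 28×48 + 27×71 + 21×68 + 15×42 + 20×27 + 7×71
  = 8661
Ratio = 7048500 / 8661 = 813.82057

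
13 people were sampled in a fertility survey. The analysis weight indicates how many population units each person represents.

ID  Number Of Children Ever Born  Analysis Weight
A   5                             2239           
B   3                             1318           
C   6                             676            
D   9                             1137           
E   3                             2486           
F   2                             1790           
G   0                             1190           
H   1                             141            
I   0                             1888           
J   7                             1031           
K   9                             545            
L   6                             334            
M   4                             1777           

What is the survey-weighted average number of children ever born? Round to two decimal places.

Weighted sum = 61851
Sum of weights = 16552
Weighted mean = 61851 / 16552 = 3.736769

3.74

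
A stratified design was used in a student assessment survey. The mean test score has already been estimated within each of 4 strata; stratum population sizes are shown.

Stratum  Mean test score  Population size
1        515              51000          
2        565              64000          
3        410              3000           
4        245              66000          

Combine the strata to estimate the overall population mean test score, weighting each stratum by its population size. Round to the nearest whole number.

Σ Nₕ·x̄ₕ = 79825000
Σ Nₕ = 51000 + 64000 + 3000 + 66000 = 184000
Overall mean = 79825000 / 184000 = 433.83152

434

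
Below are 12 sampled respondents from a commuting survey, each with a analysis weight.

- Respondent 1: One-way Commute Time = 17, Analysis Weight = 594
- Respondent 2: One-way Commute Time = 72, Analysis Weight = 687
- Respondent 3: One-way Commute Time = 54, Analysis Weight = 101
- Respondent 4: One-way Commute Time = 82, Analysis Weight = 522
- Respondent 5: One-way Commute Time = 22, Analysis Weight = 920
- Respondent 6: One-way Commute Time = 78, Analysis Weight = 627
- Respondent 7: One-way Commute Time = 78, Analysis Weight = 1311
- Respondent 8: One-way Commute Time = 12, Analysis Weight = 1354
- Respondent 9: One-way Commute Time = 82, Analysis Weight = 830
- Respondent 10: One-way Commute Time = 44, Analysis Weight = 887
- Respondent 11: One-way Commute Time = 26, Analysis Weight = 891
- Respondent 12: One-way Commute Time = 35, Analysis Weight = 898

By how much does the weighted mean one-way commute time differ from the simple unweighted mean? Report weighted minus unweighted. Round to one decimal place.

Unweighted sum = 17 + 72 + 54 + 82 + 22 + 78 + 78 + 12 + 82 + 44 + 26 + 35 = 602
Unweighted mean = 602 / 12 = 50.166667
Weighted sum = 457156
Sum of weights = 594 + 687 + 101 + 522 + 920 + 627 + 1311 + 1354 + 830 + 887 + 891 + 898 = 9622
Weighted mean = 457156 / 9622 = 47.511536
Difference (weighted minus unweighted) = -2.6551306

-2.7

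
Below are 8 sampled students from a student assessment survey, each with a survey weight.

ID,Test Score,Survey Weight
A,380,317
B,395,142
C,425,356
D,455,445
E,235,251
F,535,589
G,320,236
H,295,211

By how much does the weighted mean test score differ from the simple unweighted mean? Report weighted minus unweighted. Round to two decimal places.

29.18

Unweighted sum = 380 + 395 + 425 + 455 + 235 + 535 + 320 + 295 = 3040
Unweighted mean = 3040 / 8 = 380
Weighted sum = 1042190
Sum of weights = 317 + 142 + 356 + 445 + 251 + 589 + 236 + 211 = 2547
Weighted mean = 1042190 / 2547 = 409.18335
Difference (weighted minus unweighted) = 29.183353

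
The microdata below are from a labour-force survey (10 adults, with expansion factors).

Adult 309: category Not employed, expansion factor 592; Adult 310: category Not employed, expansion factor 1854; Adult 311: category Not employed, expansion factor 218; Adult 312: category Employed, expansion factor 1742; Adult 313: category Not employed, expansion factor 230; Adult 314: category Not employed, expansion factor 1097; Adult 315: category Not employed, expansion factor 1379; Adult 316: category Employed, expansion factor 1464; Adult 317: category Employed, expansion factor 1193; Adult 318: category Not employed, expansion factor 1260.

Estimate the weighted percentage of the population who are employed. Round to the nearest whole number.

40

Sum of weights for 'Employed' = 1742 + 1464 + 1193 = 4399
Total weight = 592 + 1854 + 218 + 1742 + 230 + 1097 + 1379 + 1464 + 1193 + 1260 = 11029
Weighted proportion = 4399 / 11029 = 0.39885756 → 39.885756%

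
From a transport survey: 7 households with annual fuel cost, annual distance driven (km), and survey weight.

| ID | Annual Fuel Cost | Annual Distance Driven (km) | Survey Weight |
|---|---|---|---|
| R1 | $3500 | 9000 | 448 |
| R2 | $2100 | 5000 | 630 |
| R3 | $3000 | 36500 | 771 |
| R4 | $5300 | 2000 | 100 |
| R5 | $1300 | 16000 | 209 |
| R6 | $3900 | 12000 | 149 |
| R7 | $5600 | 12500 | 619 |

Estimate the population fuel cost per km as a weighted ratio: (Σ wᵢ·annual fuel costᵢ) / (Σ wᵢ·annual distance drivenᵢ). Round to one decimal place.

Σ wᵢ·y = 3500×448 + 2100×630 + 3000×771 + 5300×100 + 1300×209 + 3900×149 + 5600×619
  = 10053200
Σ wᵢ·x = 48393000
Ratio = 10053200 / 48393000 = 0.20774079

0.2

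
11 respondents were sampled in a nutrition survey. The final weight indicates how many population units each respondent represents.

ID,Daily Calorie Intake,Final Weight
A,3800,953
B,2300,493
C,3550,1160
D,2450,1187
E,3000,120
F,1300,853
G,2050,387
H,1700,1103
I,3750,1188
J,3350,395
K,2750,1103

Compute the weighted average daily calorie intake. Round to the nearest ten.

Weighted sum = 3800×953 + 2300×493 + 3550×1160 + 2450×1187 + 3000×120 + 1300×853 + 2050×387 + 1700×1103 + 3750×1188 + 3350×395 + 2750×1103
  = 3621400 + 1133900 + 4118000 + 2908150 + 360000 + 1108900 + 793350 + 1875100 + 4455000 + 1323250 + 3033250 = 24730300
Sum of weights = 953 + 493 + 1160 + 1187 + 120 + 853 + 387 + 1103 + 1188 + 395 + 1103 = 8942
Weighted mean = 24730300 / 8942 = 2765.6341

2770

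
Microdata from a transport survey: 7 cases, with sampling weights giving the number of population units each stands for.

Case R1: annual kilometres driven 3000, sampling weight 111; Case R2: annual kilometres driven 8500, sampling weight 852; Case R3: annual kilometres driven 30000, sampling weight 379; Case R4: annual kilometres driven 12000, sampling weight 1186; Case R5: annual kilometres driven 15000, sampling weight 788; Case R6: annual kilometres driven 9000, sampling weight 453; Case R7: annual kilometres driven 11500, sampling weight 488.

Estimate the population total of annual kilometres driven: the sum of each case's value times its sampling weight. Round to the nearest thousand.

Weighted total = 3000×111 + 8500×852 + 30000×379 + 12000×1186 + 15000×788 + 9000×453 + 11500×488
  = 54686000

54686000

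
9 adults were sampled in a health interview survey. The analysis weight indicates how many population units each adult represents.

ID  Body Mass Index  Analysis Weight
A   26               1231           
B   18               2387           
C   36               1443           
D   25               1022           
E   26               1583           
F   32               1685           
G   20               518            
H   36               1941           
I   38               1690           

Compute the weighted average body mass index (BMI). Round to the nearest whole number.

Weighted sum = 392004
Sum of weights = 1231 + 2387 + 1443 + 1022 + 1583 + 1685 + 518 + 1941 + 1690 = 13500
Weighted mean = 392004 / 13500 = 29.037333

29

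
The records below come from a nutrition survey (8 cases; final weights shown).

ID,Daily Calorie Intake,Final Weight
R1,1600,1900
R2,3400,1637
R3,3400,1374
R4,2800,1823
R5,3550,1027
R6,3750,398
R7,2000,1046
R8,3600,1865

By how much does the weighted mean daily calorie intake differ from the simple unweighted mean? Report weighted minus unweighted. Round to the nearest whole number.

Unweighted sum = 1600 + 3400 + 3400 + 2800 + 3550 + 3750 + 2000 + 3600 = 24100
Unweighted mean = 24100 / 8 = 3012.5
Weighted sum = 1600×1900 + 3400×1637 + 3400×1374 + 2800×1823 + 3550×1027 + 3750×398 + 2000×1046 + 3600×1865
  = 3040000 + 5565800 + 4671600 + 5104400 + 3645850 + 1492500 + 2092000 + 6714000 = 32326150
Sum of weights = 1900 + 1637 + 1374 + 1823 + 1027 + 398 + 1046 + 1865 = 11070
Weighted mean = 32326150 / 11070 = 2920.1581
Difference (weighted minus unweighted) = -92.341915

-92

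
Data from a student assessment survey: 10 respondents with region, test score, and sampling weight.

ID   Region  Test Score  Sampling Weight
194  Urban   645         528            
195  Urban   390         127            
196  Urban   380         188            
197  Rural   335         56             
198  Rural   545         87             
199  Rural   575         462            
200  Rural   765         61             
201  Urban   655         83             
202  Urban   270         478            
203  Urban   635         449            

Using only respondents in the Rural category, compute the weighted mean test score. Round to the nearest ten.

Rural rows: 197, 198, 199, 200
Weighted sum = 335×56 + 545×87 + 575×462 + 765×61
  = 18760 + 47415 + 265650 + 46665 = 378490
Sum of weights = 56 + 87 + 462 + 61 = 666
Weighted mean = 378490 / 666 = 568.3033

570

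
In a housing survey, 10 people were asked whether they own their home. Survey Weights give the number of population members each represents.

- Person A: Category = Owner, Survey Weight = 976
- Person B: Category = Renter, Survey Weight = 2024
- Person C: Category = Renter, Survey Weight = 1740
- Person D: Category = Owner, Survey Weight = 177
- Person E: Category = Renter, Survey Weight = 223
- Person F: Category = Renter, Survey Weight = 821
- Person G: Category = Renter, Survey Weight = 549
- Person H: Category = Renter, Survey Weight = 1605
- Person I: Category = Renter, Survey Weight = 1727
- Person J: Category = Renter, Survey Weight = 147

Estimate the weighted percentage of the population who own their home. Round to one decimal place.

11.5

Sum of weights for 'Owner' = 976 + 177 = 1153
Total weight = 976 + 2024 + 1740 + 177 + 223 + 821 + 549 + 1605 + 1727 + 147 = 9989
Weighted proportion = 1153 / 9989 = 0.11542697 → 11.542697%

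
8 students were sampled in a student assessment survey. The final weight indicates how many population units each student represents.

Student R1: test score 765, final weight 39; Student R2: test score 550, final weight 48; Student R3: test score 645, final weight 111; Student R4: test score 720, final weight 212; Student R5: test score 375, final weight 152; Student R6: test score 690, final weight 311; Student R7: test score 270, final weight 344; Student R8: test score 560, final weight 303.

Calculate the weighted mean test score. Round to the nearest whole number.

Weighted sum = 765×39 + 550×48 + 645×111 + 720×212 + 375×152 + 690×311 + 270×344 + 560×303
  = 814620
Sum of weights = 39 + 48 + 111 + 212 + 152 + 311 + 344 + 303 = 1520
Weighted mean = 814620 / 1520 = 535.93421

536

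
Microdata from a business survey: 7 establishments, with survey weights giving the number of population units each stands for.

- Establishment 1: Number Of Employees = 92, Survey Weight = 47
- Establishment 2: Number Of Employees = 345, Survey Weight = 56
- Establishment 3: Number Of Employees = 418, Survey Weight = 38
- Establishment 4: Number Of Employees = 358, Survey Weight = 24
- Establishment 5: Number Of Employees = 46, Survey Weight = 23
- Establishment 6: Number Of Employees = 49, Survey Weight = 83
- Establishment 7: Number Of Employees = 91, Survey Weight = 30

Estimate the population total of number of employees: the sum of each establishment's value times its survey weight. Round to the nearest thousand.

Weighted total = 55975

56000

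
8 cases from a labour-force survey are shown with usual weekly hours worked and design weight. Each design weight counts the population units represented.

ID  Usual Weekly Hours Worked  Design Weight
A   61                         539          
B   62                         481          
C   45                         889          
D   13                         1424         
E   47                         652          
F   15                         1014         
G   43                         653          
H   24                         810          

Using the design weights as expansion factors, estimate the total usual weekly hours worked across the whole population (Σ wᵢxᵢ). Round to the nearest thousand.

215000

Weighted total = 61×539 + 62×481 + 45×889 + 13×1424 + 47×652 + 15×1014 + 43×653 + 24×810
  = 214591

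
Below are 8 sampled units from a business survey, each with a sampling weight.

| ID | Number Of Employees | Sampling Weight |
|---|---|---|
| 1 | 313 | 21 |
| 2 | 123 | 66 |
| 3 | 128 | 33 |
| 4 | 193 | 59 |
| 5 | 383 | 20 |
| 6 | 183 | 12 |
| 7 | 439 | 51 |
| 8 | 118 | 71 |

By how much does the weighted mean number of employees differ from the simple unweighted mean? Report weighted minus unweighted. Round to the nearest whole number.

Unweighted sum = 1880
Unweighted mean = 1880 / 8 = 235
Weighted sum = 70925
Sum of weights = 21 + 66 + 33 + 59 + 20 + 12 + 51 + 71 = 333
Weighted mean = 70925 / 333 = 212.98799
Difference (weighted minus unweighted) = -22.012012

-22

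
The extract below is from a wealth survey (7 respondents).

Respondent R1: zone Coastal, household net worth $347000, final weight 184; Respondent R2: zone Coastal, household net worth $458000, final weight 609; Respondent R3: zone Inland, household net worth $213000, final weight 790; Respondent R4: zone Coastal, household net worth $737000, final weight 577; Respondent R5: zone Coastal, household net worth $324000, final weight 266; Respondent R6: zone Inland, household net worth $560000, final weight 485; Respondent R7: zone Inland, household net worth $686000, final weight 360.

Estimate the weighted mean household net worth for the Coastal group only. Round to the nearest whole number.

522129

Coastal rows: R1, R2, R4, R5
Weighted sum = 347000×184 + 458000×609 + 737000×577 + 324000×266
  = 63848000 + 278922000 + 425249000 + 86184000 = 854203000
Sum of weights = 184 + 609 + 577 + 266 = 1636
Weighted mean = 854203000 / 1636 = 522128.97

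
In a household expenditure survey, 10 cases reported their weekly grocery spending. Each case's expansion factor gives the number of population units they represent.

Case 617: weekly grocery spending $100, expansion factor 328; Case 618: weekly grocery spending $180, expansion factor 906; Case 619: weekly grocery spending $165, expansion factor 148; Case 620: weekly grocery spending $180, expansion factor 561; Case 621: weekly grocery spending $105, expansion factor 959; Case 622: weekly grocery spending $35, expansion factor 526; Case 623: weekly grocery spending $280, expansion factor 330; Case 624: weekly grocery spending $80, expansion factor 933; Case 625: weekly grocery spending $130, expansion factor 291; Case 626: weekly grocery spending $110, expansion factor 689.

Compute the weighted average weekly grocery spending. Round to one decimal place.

127.1

Weighted sum = 100×328 + 180×906 + 165×148 + 180×561 + 105×959 + 35×526 + 280×330 + 80×933 + 130×291 + 110×689
  = 32800 + 163080 + 24420 + 100980 + 100695 + 18410 + 92400 + 74640 + 37830 + 75790 = 721045
Sum of weights = 5671
Weighted mean = 721045 / 5671 = 127.14601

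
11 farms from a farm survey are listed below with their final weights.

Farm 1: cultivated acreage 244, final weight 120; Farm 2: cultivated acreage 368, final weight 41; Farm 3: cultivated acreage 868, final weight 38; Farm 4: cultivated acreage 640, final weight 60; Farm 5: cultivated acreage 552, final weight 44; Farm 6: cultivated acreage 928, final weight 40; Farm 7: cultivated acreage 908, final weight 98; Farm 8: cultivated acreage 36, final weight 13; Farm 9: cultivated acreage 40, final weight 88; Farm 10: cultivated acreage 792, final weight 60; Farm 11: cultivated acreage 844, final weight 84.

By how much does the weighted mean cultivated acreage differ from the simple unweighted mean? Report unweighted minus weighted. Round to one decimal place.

Unweighted sum = 244 + 368 + 868 + 640 + 552 + 928 + 908 + 36 + 40 + 792 + 844 = 6220
Unweighted mean = 6220 / 11 = 565.45455
Weighted sum = 388548
Sum of weights = 120 + 41 + 38 + 60 + 44 + 40 + 98 + 13 + 88 + 60 + 84 = 686
Weighted mean = 388548 / 686 = 566.3965
Difference (unweighted minus weighted) = -0.941956

-0.9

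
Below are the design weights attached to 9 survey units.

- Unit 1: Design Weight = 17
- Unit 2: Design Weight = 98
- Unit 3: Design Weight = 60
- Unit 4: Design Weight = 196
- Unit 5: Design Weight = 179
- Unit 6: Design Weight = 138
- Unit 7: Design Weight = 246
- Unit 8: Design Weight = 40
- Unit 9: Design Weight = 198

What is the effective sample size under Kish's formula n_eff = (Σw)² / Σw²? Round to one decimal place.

6.7

Σ wᵢ = 17 + 98 + 60 + 196 + 179 + 138 + 246 + 40 + 198 = 1172
Σ wᵢ² = 289 + 9604 + 3600 + 38416 + 32041 + 19044 + 60516 + 1600 + 39204 = 204314
n_eff = 1172² / 204314 = 1373584 / 204314 = 6.7229069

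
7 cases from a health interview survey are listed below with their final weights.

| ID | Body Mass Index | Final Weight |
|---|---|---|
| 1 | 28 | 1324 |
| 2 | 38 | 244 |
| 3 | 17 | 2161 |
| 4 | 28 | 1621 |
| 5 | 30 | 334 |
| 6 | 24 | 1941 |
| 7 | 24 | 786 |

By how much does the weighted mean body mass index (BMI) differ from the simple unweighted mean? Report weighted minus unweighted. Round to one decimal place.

Unweighted sum = 28 + 38 + 17 + 28 + 30 + 24 + 24 = 189
Unweighted mean = 189 / 7 = 27
Weighted sum = 28×1324 + 38×244 + 17×2161 + 28×1621 + 30×334 + 24×1941 + 24×786
  = 37072 + 9272 + 36737 + 45388 + 10020 + 46584 + 18864 = 203937
Sum of weights = 1324 + 244 + 2161 + 1621 + 334 + 1941 + 786 = 8411
Weighted mean = 203937 / 8411 = 24.246463
Difference (weighted minus unweighted) = -2.753537

-2.8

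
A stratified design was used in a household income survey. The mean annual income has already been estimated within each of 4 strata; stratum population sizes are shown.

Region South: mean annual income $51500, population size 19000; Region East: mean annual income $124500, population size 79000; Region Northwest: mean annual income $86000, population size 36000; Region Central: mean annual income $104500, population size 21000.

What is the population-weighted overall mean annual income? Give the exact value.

103900

Σ Nₕ·x̄ₕ = 51500×19000 + 124500×79000 + 86000×36000 + 104500×21000
  = 16104500000
Σ Nₕ = 19000 + 79000 + 36000 + 21000 = 155000
Overall mean = 16104500000 / 155000 = 103900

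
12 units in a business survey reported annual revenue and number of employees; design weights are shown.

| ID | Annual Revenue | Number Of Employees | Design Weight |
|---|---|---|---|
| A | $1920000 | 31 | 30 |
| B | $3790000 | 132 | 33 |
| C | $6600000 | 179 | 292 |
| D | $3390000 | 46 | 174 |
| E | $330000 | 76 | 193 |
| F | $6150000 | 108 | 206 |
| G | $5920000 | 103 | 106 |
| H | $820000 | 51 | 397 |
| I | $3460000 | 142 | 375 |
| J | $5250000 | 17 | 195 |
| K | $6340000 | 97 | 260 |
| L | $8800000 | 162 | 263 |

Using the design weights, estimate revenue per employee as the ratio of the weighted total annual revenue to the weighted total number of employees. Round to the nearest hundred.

43700

Σ wᵢ·y = 1920000×30 + 3790000×33 + 6600000×292 + 3390000×174 + 330000×193 + 6150000×206 + 5920000×106 + 820000×397 + 3460000×375 + 5250000×195 + 6340000×260 + 8800000×263
  = 11267430000
Σ wᵢ·x = 31×30 + 132×33 + 179×292 + 46×174 + 76×193 + 108×206 + 103×106 + 51×397 + 142×375 + 17×195 + 97×260 + 162×263
  = 930 + 4356 + 52268 + 8004 + 14668 + 22248 + 10918 + 20247 + 53250 + 3315 + 25220 + 42606 = 258030
Ratio = 11267430000 / 258030 = 43667.132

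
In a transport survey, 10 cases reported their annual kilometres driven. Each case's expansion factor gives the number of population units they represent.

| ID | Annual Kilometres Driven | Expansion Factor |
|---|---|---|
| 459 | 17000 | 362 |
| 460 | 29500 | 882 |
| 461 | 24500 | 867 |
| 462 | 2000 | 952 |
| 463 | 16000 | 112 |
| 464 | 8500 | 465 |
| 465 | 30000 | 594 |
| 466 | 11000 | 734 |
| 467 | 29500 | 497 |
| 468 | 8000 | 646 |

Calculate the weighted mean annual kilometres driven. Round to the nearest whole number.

Weighted sum = 17000×362 + 29500×882 + 24500×867 + 2000×952 + 16000×112 + 8500×465 + 30000×594 + 11000×734 + 29500×497 + 8000×646
  = 6154000 + 26019000 + 21241500 + 1904000 + 1792000 + 3952500 + 17820000 + 8074000 + 14661500 + 5168000 = 106786500
Sum of weights = 362 + 882 + 867 + 952 + 112 + 465 + 594 + 734 + 497 + 646 = 6111
Weighted mean = 106786500 / 6111 = 17474.472

17474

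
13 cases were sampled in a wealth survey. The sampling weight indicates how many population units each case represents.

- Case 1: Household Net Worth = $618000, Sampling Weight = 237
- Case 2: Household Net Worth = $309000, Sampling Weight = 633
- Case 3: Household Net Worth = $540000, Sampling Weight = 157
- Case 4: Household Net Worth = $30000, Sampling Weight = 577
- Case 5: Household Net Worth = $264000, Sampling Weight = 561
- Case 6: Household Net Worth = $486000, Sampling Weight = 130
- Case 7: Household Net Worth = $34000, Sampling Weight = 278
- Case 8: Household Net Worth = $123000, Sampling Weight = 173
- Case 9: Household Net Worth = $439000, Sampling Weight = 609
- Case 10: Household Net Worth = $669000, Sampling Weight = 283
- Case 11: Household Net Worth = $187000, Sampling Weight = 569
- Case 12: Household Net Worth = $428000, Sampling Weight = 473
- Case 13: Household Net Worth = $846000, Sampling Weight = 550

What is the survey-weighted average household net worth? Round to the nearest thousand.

367000

Weighted sum = 1916993000
Sum of weights = 5230
Weighted mean = 1916993000 / 5230 = 366537.86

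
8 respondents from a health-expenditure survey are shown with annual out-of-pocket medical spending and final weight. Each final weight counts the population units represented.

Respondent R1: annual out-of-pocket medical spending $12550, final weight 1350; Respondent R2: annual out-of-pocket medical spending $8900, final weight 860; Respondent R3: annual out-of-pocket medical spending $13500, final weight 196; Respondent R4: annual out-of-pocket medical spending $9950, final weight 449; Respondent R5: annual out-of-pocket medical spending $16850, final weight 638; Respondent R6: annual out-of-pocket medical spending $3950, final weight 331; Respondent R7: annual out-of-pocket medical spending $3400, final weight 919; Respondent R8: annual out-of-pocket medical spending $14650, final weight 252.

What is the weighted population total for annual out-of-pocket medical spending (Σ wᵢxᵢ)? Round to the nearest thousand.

Weighted total = 12550×1350 + 8900×860 + 13500×196 + 9950×449 + 16850×638 + 3950×331 + 3400×919 + 14650×252
  = 16942500 + 7654000 + 2646000 + 4467550 + 10750300 + 1307450 + 3124600 + 3691800 = 50584200

50584000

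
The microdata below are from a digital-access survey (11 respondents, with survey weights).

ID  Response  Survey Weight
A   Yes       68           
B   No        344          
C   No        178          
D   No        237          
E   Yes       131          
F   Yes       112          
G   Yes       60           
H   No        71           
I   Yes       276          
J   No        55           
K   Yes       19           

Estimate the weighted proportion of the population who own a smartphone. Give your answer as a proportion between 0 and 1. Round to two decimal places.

0.43

Sum of weights for 'Yes' = 68 + 131 + 112 + 60 + 276 + 19 = 666
Total weight = 68 + 344 + 178 + 237 + 131 + 112 + 60 + 71 + 276 + 55 + 19 = 1551
Weighted proportion = 666 / 1551 = 0.42940039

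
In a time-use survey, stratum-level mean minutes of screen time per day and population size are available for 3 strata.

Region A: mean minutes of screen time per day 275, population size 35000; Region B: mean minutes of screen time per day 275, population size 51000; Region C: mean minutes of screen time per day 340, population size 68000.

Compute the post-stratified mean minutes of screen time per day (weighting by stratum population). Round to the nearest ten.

Σ Nₕ·x̄ₕ = 275×35000 + 275×51000 + 340×68000
  = 46770000
Σ Nₕ = 35000 + 51000 + 68000 = 154000
Overall mean = 46770000 / 154000 = 303.7013

300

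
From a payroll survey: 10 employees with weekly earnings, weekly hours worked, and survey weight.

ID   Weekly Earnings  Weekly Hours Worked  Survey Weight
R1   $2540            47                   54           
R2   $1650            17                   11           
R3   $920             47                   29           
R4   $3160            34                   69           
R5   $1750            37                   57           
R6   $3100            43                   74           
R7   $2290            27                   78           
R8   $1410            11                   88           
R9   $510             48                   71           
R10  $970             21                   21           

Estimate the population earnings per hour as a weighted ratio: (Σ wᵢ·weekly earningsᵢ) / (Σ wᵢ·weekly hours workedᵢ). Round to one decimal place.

58.4

Σ wᵢ·y = 2540×54 + 1650×11 + 920×29 + 3160×69 + 1750×57 + 3100×74 + 2290×78 + 1410×88 + 510×71 + 970×21
  = 137160 + 18150 + 26680 + 218040 + 99750 + 229400 + 178620 + 124080 + 36210 + 20370 = 1088460
Σ wᵢ·x = 18648
Ratio = 1088460 / 18648 = 58.368726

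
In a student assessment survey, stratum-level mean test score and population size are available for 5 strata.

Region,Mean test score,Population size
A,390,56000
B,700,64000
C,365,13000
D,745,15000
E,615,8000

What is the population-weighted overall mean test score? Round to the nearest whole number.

Σ Nₕ·x̄ₕ = 390×56000 + 700×64000 + 365×13000 + 745×15000 + 615×8000
  = 21840000 + 44800000 + 4745000 + 11175000 + 4920000 = 87480000
Σ Nₕ = 56000 + 64000 + 13000 + 15000 + 8000 = 156000
Overall mean = 87480000 / 156000 = 560.76923

561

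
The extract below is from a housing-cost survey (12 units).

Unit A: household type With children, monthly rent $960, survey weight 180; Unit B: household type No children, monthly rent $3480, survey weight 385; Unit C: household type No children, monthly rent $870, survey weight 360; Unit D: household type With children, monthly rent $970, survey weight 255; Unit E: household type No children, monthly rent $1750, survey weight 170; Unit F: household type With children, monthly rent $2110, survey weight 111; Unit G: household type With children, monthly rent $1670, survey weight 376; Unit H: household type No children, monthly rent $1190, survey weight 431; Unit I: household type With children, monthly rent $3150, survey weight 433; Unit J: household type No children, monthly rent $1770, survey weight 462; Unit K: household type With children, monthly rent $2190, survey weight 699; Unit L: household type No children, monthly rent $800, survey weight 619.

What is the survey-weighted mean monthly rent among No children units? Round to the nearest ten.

1560

No children rows: B, C, E, H, J, L
Weighted sum = 3480×385 + 870×360 + 1750×170 + 1190×431 + 1770×462 + 800×619
  = 1339800 + 313200 + 297500 + 512890 + 817740 + 495200 = 3776330
Sum of weights = 2427
Weighted mean = 3776330 / 2427 = 1555.9662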